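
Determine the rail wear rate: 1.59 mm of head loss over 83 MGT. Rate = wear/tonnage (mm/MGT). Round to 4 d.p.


Wear rate = total wear / cumulative tonnage
Rate = 1.59 / 83
Rate = 0.0192 mm/MGT

0.0192


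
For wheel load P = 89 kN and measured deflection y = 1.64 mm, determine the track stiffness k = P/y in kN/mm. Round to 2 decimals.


Track stiffness k = P / y
k = 89 / 1.64
k = 54.27 kN/mm

54.27


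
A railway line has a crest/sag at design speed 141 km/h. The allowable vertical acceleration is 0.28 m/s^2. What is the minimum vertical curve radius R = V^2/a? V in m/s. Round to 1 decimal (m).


Convert speed: V = 141 / 3.6 = 39.1667 m/s
V^2 = 1534.0278 m^2/s^2
R_v = 1534.0278 / 0.28
R_v = 5478.7 m

5478.7


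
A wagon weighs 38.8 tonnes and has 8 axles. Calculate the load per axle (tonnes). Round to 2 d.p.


Load per axle = total weight / number of axles
Load = 38.8 / 8
Load = 4.85 tonnes

4.85


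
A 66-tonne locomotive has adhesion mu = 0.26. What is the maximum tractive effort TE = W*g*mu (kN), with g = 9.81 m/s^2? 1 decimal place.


TE_max = W * g * mu
TE_max = 66 * 9.81 * 0.26
TE_max = 647.46 * 0.26
TE_max = 168.3 kN

168.3


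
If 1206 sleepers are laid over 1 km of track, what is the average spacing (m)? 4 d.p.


Spacing = 1000 m / number of sleepers
Spacing = 1000 / 1206
Spacing = 0.8292 m

0.8292


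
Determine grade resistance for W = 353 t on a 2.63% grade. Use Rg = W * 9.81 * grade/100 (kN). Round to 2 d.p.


Rg = W * 9.81 * grade / 100
Rg = 353 * 9.81 * 2.63 / 100
Rg = 3462.93 * 0.0263
Rg = 91.08 kN

91.08


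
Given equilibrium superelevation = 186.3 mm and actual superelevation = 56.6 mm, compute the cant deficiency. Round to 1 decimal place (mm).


Cant deficiency = equilibrium cant - actual cant
CD = 186.3 - 56.6
CD = 129.7 mm

129.7


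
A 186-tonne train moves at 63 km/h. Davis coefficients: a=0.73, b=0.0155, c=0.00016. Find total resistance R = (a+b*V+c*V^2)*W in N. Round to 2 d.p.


b*V = 0.0155 * 63 = 0.9765
c*V^2 = 0.00016 * 3969 = 0.63504
R_per_t = 0.73 + 0.9765 + 0.63504 = 2.34154 N/t
R_total = 2.34154 * 186 = 435.53 N

435.53


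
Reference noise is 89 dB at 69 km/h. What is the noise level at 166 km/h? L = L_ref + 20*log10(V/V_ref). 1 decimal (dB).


V/V_ref = 166 / 69 = 2.405797
log10(2.405797) = 0.381259
20 * 0.381259 = 7.6252
L = 89 + 7.6252 = 96.6 dB

96.6


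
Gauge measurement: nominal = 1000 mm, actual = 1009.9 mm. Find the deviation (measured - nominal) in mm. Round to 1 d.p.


Deviation = measured - nominal
Deviation = 1009.9 - 1000
Deviation = 9.9 mm

9.9


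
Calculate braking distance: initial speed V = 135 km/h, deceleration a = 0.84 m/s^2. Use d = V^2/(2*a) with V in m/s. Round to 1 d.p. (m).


Convert speed: V = 135 / 3.6 = 37.5 m/s
V^2 = 1406.25
d = 1406.25 / (2 * 0.84)
d = 1406.25 / 1.68
d = 837.1 m

837.1


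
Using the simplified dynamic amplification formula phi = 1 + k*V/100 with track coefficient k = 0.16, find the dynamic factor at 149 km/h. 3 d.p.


phi = 1 + k * V / 100
phi = 1 + 0.16 * 149 / 100
phi = 1 + 0.2384
phi = 1.238

1.238


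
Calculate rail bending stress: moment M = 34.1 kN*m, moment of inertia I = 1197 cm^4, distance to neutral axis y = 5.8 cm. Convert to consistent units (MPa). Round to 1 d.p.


Convert units:
M = 34.1 kN*m = 34100000 N*mm
y = 5.8 cm = 58 mm
I = 1197 cm^4 = 11970000 mm^4
sigma = 34100000 * 58 / 11970000
sigma = 165.2 MPa

165.2


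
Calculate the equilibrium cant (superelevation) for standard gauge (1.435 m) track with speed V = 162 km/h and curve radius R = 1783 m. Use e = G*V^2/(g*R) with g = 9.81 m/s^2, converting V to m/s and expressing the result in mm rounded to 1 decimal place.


Convert speed: V = 162 / 3.6 = 45.0 m/s
Apply formula: e = 1.435 * 45.0^2 / (9.81 * 1783)
e = 1.435 * 2025.0 / 17491.23
e = 0.166133 m = 166.1 mm

166.1


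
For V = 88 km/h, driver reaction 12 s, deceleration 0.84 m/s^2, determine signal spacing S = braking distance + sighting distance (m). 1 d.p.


V = 88 / 3.6 = 24.4444 m/s
Braking distance = 24.4444^2 / (2*0.84) = 355.6731 m
Sighting distance = 24.4444 * 12 = 293.3333 m
S = 355.6731 + 293.3333 = 649.0 m

649.0


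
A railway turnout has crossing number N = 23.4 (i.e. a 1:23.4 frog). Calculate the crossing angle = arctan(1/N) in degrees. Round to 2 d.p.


1/N = 1/23.4 = 0.042735
angle = arctan(0.042735) = 0.042709 rad
angle = 0.042709 * 180/pi = 2.45 degrees

2.45


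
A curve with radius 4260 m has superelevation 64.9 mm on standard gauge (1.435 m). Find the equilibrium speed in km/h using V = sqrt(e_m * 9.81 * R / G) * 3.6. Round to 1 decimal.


Convert cant: e = 64.9 mm = 0.0649 m
V_ms = sqrt(0.0649 * 9.81 * 4260 / 1.435)
V_ms = sqrt(1890.04177) = 43.4746 m/s
V = 43.4746 * 3.6 = 156.5 km/h

156.5


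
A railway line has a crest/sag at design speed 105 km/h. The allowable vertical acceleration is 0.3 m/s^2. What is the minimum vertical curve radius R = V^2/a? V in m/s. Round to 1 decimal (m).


Convert speed: V = 105 / 3.6 = 29.1667 m/s
V^2 = 850.6944 m^2/s^2
R_v = 850.6944 / 0.3
R_v = 2835.6 m

2835.6


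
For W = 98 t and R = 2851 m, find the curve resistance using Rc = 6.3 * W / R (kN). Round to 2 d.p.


Rc = 6.3 * W / R
Rc = 6.3 * 98 / 2851
Rc = 617.4 / 2851
Rc = 0.22 kN

0.22


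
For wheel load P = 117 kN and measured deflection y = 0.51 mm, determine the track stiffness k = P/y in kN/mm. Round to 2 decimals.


Track stiffness k = P / y
k = 117 / 0.51
k = 229.41 kN/mm

229.41


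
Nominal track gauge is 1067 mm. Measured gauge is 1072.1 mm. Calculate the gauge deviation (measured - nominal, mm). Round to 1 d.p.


Deviation = measured - nominal
Deviation = 1072.1 - 1067
Deviation = 5.1 mm

5.1


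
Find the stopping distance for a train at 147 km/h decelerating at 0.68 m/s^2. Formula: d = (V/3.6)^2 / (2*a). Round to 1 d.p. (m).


Convert speed: V = 147 / 3.6 = 40.8333 m/s
V^2 = 1667.3611
d = 1667.3611 / (2 * 0.68)
d = 1667.3611 / 1.36
d = 1226.0 m

1226.0


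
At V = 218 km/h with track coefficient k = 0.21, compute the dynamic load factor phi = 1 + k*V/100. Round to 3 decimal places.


phi = 1 + k * V / 100
phi = 1 + 0.21 * 218 / 100
phi = 1 + 0.4578
phi = 1.458

1.458


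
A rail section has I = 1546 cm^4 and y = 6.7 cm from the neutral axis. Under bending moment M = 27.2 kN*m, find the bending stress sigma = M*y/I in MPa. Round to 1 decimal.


Convert units:
M = 27.2 kN*m = 27200000 N*mm
y = 6.7 cm = 67 mm
I = 1546 cm^4 = 15460000 mm^4
sigma = 27200000 * 67 / 15460000
sigma = 117.9 MPa

117.9


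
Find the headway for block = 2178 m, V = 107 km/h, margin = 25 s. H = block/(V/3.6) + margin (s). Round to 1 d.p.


V = 107 / 3.6 = 29.7222 m/s
Block traversal time = 2178 / 29.7222 = 73.2785 s
Headway = 73.2785 + 25
Headway = 98.3 s

98.3


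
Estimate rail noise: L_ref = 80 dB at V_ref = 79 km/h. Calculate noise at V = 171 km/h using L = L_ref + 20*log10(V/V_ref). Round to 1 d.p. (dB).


V/V_ref = 171 / 79 = 2.164557
log10(2.164557) = 0.335369
20 * 0.335369 = 6.7074
L = 80 + 6.7074 = 86.7 dB

86.7


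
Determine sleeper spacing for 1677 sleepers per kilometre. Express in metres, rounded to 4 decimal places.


Spacing = 1000 m / number of sleepers
Spacing = 1000 / 1677
Spacing = 0.5963 m

0.5963


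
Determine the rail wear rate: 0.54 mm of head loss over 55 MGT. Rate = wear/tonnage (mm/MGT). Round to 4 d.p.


Wear rate = total wear / cumulative tonnage
Rate = 0.54 / 55
Rate = 0.0098 mm/MGT

0.0098


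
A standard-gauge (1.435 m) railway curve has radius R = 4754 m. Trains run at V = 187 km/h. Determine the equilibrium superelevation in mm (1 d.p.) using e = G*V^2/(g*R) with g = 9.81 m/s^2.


Convert speed: V = 187 / 3.6 = 51.9444 m/s
Apply formula: e = 1.435 * 51.9444^2 / (9.81 * 4754)
e = 1.435 * 2698.2253 / 46636.74
e = 0.083024 m = 83.0 mm

83.0


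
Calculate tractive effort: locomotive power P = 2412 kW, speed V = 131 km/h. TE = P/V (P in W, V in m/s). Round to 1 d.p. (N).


Convert: P = 2412 kW = 2412000 W
V = 131 / 3.6 = 36.3889 m/s
TE = 2412000 / 36.3889
TE = 66284.0 N

66284.0


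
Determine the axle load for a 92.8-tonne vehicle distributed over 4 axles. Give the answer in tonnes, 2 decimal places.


Load per axle = total weight / number of axles
Load = 92.8 / 4
Load = 23.20 tonnes

23.20


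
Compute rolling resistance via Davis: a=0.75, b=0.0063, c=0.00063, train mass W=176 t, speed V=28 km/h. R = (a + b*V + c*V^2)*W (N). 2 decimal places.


b*V = 0.0063 * 28 = 0.1764
c*V^2 = 0.00063 * 784 = 0.49392
R_per_t = 0.75 + 0.1764 + 0.49392 = 1.42032 N/t
R_total = 1.42032 * 176 = 249.98 N

249.98


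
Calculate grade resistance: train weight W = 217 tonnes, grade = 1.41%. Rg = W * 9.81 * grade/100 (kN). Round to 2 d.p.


Rg = W * 9.81 * grade / 100
Rg = 217 * 9.81 * 1.41 / 100
Rg = 2128.77 * 0.0141
Rg = 30.02 kN

30.02


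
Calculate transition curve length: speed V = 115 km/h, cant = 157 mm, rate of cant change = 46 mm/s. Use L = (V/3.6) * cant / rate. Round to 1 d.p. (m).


Convert speed: V = 115 / 3.6 = 31.9444 m/s
L = 31.9444 * 157 / 46
L = 5015.2778 / 46
L = 109.0 m

109.0


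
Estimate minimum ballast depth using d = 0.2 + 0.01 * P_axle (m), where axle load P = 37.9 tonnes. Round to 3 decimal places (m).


d = 0.2 + 0.01 * 37.9
d = 0.2 + 0.379
d = 0.579 m

0.579


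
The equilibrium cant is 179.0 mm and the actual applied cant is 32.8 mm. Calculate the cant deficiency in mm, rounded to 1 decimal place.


Cant deficiency = equilibrium cant - actual cant
CD = 179.0 - 32.8
CD = 146.2 mm

146.2


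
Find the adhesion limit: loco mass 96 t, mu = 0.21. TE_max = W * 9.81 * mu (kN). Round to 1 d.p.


TE_max = W * g * mu
TE_max = 96 * 9.81 * 0.21
TE_max = 941.76 * 0.21
TE_max = 197.8 kN

197.8


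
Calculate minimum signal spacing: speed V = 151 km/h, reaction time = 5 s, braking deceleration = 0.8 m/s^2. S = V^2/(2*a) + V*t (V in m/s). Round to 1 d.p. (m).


V = 151 / 3.6 = 41.9444 m/s
Braking distance = 41.9444^2 / (2*0.8) = 1099.5853 m
Sighting distance = 41.9444 * 5 = 209.7222 m
S = 1099.5853 + 209.7222 = 1309.3 m

1309.3


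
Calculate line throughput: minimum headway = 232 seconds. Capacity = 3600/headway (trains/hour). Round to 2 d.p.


Capacity = 3600 / headway
Capacity = 3600 / 232
Capacity = 15.52 trains/hour

15.52


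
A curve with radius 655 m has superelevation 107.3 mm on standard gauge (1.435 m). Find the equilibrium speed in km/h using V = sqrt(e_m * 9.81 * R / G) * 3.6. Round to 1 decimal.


Convert cant: e = 107.3 mm = 0.1073 m
V_ms = sqrt(0.1073 * 9.81 * 655 / 1.435)
V_ms = sqrt(480.460986) = 21.9194 m/s
V = 21.9194 * 3.6 = 78.9 km/h

78.9


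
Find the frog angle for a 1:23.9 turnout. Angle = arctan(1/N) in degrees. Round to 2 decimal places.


1/N = 1/23.9 = 0.041841
angle = arctan(0.041841) = 0.041817 rad
angle = 0.041817 * 180/pi = 2.40 degrees

2.40


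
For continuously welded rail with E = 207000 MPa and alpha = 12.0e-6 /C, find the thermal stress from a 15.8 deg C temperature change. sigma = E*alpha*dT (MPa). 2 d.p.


sigma = E * alpha * dT
sigma = 207000 * 12.0e-6 * 15.8
sigma = 2.484 * 15.8
sigma = 39.25 MPa

39.25


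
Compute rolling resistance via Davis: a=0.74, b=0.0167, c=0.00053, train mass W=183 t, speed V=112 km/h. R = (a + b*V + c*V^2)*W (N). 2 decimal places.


b*V = 0.0167 * 112 = 1.8704
c*V^2 = 0.00053 * 12544 = 6.64832
R_per_t = 0.74 + 1.8704 + 6.64832 = 9.25872 N/t
R_total = 9.25872 * 183 = 1694.35 N

1694.35


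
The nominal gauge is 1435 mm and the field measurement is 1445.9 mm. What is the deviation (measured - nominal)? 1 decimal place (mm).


Deviation = measured - nominal
Deviation = 1445.9 - 1435
Deviation = 10.9 mm

10.9


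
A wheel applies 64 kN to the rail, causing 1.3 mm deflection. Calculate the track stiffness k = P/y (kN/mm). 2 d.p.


Track stiffness k = P / y
k = 64 / 1.3
k = 49.23 kN/mm

49.23


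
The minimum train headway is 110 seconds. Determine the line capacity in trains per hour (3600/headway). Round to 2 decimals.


Capacity = 3600 / headway
Capacity = 3600 / 110
Capacity = 32.73 trains/hour

32.73


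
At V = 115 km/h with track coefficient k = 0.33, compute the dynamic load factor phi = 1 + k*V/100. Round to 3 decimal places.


phi = 1 + k * V / 100
phi = 1 + 0.33 * 115 / 100
phi = 1 + 0.3795
phi = 1.380

1.380


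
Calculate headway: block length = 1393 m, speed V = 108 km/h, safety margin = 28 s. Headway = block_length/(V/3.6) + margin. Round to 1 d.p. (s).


V = 108 / 3.6 = 30.0 m/s
Block traversal time = 1393 / 30.0 = 46.4333 s
Headway = 46.4333 + 28
Headway = 74.4 s

74.4


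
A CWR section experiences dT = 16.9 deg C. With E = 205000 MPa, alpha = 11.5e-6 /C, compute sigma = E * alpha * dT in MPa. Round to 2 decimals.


sigma = E * alpha * dT
sigma = 205000 * 11.5e-6 * 16.9
sigma = 2.3575 * 16.9
sigma = 39.84 MPa

39.84


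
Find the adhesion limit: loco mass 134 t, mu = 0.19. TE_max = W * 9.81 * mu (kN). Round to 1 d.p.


TE_max = W * g * mu
TE_max = 134 * 9.81 * 0.19
TE_max = 1314.54 * 0.19
TE_max = 249.8 kN

249.8


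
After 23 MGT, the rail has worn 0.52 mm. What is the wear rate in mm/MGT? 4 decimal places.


Wear rate = total wear / cumulative tonnage
Rate = 0.52 / 23
Rate = 0.0226 mm/MGT

0.0226


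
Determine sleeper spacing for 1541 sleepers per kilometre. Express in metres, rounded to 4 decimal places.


Spacing = 1000 m / number of sleepers
Spacing = 1000 / 1541
Spacing = 0.6489 m

0.6489


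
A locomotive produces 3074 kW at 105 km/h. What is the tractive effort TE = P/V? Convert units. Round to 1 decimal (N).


Convert: P = 3074 kW = 3074000 W
V = 105 / 3.6 = 29.1667 m/s
TE = 3074000 / 29.1667
TE = 105394.3 N

105394.3


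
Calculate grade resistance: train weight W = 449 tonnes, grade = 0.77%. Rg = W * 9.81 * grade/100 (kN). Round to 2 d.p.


Rg = W * 9.81 * grade / 100
Rg = 449 * 9.81 * 0.77 / 100
Rg = 4404.69 * 0.0077
Rg = 33.92 kN

33.92


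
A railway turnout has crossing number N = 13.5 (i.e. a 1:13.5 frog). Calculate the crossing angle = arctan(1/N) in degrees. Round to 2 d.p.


1/N = 1/13.5 = 0.074074
angle = arctan(0.074074) = 0.073939 rad
angle = 0.073939 * 180/pi = 4.24 degrees

4.24


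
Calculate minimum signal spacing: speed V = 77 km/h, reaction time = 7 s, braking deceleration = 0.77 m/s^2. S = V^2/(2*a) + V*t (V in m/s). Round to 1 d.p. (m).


V = 77 / 3.6 = 21.3889 m/s
Braking distance = 21.3889^2 / (2*0.77) = 297.0679 m
Sighting distance = 21.3889 * 7 = 149.7222 m
S = 297.0679 + 149.7222 = 446.8 m

446.8


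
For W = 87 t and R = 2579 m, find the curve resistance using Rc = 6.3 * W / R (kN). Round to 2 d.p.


Rc = 6.3 * W / R
Rc = 6.3 * 87 / 2579
Rc = 548.1 / 2579
Rc = 0.21 kN

0.21


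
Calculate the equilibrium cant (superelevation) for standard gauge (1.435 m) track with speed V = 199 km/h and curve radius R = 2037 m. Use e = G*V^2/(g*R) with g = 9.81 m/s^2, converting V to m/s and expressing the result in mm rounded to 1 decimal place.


Convert speed: V = 199 / 3.6 = 55.2778 m/s
Apply formula: e = 1.435 * 55.2778^2 / (9.81 * 2037)
e = 1.435 * 3055.6327 / 19982.97
e = 0.219428 m = 219.4 mm

219.4


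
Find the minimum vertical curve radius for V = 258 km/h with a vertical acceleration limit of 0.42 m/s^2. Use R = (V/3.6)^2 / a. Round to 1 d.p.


Convert speed: V = 258 / 3.6 = 71.6667 m/s
V^2 = 5136.1111 m^2/s^2
R_v = 5136.1111 / 0.42
R_v = 12228.8 m

12228.8


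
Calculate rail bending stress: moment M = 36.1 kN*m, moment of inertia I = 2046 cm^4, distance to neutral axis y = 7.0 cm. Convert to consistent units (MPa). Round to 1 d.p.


Convert units:
M = 36.1 kN*m = 36100000 N*mm
y = 7.0 cm = 70 mm
I = 2046 cm^4 = 20460000 mm^4
sigma = 36100000 * 70 / 20460000
sigma = 123.5 MPa

123.5


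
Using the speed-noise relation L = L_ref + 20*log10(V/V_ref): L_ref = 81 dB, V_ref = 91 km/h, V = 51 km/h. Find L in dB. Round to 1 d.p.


V/V_ref = 51 / 91 = 0.56044
log10(0.56044) = -0.251471
20 * -0.251471 = -5.0294
L = 81 + -5.0294 = 76.0 dB

76.0


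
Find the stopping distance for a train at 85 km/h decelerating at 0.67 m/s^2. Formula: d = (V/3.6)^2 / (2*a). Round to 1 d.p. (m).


Convert speed: V = 85 / 3.6 = 23.6111 m/s
V^2 = 557.4846
d = 557.4846 / (2 * 0.67)
d = 557.4846 / 1.34
d = 416.0 m

416.0


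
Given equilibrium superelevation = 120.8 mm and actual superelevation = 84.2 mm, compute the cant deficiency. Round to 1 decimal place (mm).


Cant deficiency = equilibrium cant - actual cant
CD = 120.8 - 84.2
CD = 36.6 mm

36.6


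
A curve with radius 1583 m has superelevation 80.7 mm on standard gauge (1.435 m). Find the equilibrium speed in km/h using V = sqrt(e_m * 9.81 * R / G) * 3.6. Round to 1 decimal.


Convert cant: e = 80.7 mm = 0.0807 m
V_ms = sqrt(0.0807 * 9.81 * 1583 / 1.435)
V_ms = sqrt(873.316279) = 29.5519 m/s
V = 29.5519 * 3.6 = 106.4 km/h

106.4


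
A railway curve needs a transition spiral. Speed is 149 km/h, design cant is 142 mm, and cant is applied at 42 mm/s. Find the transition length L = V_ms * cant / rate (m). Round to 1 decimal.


Convert speed: V = 149 / 3.6 = 41.3889 m/s
L = 41.3889 * 142 / 42
L = 5877.2222 / 42
L = 139.9 m

139.9


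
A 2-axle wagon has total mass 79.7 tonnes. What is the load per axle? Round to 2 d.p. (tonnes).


Load per axle = total weight / number of axles
Load = 79.7 / 2
Load = 39.85 tonnes

39.85


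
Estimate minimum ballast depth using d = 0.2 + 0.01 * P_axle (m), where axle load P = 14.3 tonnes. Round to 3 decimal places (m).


d = 0.2 + 0.01 * 14.3
d = 0.2 + 0.143
d = 0.343 m

0.343


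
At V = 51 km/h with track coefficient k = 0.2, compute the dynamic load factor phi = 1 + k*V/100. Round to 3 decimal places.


phi = 1 + k * V / 100
phi = 1 + 0.2 * 51 / 100
phi = 1 + 0.102
phi = 1.102

1.102


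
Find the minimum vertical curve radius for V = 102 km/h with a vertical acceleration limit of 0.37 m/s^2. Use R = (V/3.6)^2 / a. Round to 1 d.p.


Convert speed: V = 102 / 3.6 = 28.3333 m/s
V^2 = 802.7778 m^2/s^2
R_v = 802.7778 / 0.37
R_v = 2169.7 m

2169.7


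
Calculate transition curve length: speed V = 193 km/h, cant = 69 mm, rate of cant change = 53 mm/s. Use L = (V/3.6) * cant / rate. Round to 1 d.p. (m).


Convert speed: V = 193 / 3.6 = 53.6111 m/s
L = 53.6111 * 69 / 53
L = 3699.1667 / 53
L = 69.8 m

69.8


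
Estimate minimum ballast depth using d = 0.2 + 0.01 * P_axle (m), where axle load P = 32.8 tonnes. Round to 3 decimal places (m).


d = 0.2 + 0.01 * 32.8
d = 0.2 + 0.328
d = 0.528 m

0.528


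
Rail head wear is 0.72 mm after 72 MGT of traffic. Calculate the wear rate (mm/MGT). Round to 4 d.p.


Wear rate = total wear / cumulative tonnage
Rate = 0.72 / 72
Rate = 0.0100 mm/MGT

0.0100


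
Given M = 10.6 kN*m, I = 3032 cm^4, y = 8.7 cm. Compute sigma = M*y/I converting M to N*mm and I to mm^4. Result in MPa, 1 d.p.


Convert units:
M = 10.6 kN*m = 10600000 N*mm
y = 8.7 cm = 87 mm
I = 3032 cm^4 = 30320000 mm^4
sigma = 10600000 * 87 / 30320000
sigma = 30.4 MPa

30.4


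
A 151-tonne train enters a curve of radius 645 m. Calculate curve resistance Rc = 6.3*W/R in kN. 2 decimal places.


Rc = 6.3 * W / R
Rc = 6.3 * 151 / 645
Rc = 951.3 / 645
Rc = 1.47 kN

1.47


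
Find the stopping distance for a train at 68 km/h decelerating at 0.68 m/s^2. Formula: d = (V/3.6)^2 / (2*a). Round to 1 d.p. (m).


Convert speed: V = 68 / 3.6 = 18.8889 m/s
V^2 = 356.7901
d = 356.7901 / (2 * 0.68)
d = 356.7901 / 1.36
d = 262.3 m

262.3


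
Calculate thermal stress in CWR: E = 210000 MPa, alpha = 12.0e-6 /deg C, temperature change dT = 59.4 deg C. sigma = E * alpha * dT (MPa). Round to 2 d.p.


sigma = E * alpha * dT
sigma = 210000 * 12.0e-6 * 59.4
sigma = 2.52 * 59.4
sigma = 149.69 MPa

149.69


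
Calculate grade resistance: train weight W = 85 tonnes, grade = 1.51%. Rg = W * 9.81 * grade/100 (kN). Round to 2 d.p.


Rg = W * 9.81 * grade / 100
Rg = 85 * 9.81 * 1.51 / 100
Rg = 833.85 * 0.0151
Rg = 12.59 kN

12.59


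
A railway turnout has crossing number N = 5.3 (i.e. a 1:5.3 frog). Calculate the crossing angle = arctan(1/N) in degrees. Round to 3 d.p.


1/N = 1/5.3 = 0.188679
angle = arctan(0.188679) = 0.186487 rad
angle = 0.186487 * 180/pi = 10.685 degrees

10.685


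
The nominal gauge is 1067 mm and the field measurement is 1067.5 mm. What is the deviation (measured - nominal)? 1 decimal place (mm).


Deviation = measured - nominal
Deviation = 1067.5 - 1067
Deviation = 0.5 mm

0.5


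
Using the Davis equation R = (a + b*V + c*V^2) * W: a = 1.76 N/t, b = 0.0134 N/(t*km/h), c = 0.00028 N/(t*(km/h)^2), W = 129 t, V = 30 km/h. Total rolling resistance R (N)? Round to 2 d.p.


b*V = 0.0134 * 30 = 0.402
c*V^2 = 0.00028 * 900 = 0.252
R_per_t = 1.76 + 0.402 + 0.252 = 2.414 N/t
R_total = 2.414 * 129 = 311.41 N

311.41


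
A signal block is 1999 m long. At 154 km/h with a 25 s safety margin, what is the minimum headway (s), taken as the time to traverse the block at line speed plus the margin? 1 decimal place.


V = 154 / 3.6 = 42.7778 m/s
Block traversal time = 1999 / 42.7778 = 46.7299 s
Headway = 46.7299 + 25
Headway = 71.7 s

71.7


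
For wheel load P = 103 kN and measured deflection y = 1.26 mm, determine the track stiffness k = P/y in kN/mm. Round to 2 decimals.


Track stiffness k = P / y
k = 103 / 1.26
k = 81.75 kN/mm

81.75


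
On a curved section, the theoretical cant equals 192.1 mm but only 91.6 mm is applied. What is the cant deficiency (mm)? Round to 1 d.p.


Cant deficiency = equilibrium cant - actual cant
CD = 192.1 - 91.6
CD = 100.5 mm

100.5


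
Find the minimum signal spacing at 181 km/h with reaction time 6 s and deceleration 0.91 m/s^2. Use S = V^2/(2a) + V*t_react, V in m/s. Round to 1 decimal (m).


V = 181 / 3.6 = 50.2778 m/s
Braking distance = 50.2778^2 / (2*0.91) = 1388.9313 m
Sighting distance = 50.2778 * 6 = 301.6667 m
S = 1388.9313 + 301.6667 = 1690.6 m

1690.6


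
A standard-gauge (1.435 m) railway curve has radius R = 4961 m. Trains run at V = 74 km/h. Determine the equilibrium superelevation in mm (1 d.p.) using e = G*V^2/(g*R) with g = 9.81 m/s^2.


Convert speed: V = 74 / 3.6 = 20.5556 m/s
Apply formula: e = 1.435 * 20.5556^2 / (9.81 * 4961)
e = 1.435 * 422.5309 / 48667.41
e = 0.012459 m = 12.5 mm

12.5


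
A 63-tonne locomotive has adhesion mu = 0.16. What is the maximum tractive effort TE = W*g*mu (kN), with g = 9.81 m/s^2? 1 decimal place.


TE_max = W * g * mu
TE_max = 63 * 9.81 * 0.16
TE_max = 618.03 * 0.16
TE_max = 98.9 kN

98.9


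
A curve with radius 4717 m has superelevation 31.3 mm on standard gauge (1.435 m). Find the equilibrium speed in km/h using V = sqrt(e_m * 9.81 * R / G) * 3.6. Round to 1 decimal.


Convert cant: e = 31.3 mm = 0.0313 m
V_ms = sqrt(0.0313 * 9.81 * 4717 / 1.435)
V_ms = sqrt(1009.316377) = 31.7697 m/s
V = 31.7697 * 3.6 = 114.4 km/h

114.4


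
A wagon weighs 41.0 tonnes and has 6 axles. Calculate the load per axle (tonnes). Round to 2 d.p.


Load per axle = total weight / number of axles
Load = 41.0 / 6
Load = 6.83 tonnes

6.83


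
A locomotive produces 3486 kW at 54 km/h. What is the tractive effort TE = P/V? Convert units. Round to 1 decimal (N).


Convert: P = 3486 kW = 3486000 W
V = 54 / 3.6 = 15.0 m/s
TE = 3486000 / 15.0
TE = 232400.0 N

232400.0


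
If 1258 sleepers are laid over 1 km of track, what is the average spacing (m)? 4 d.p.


Spacing = 1000 m / number of sleepers
Spacing = 1000 / 1258
Spacing = 0.7949 m

0.7949


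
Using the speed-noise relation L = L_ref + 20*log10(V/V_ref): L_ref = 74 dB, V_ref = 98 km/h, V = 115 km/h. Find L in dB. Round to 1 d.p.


V/V_ref = 115 / 98 = 1.173469
log10(1.173469) = 0.069472
20 * 0.069472 = 1.3894
L = 74 + 1.3894 = 75.4 dB

75.4


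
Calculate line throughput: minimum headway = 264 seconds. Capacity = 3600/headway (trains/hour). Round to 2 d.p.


Capacity = 3600 / headway
Capacity = 3600 / 264
Capacity = 13.64 trains/hour

13.64


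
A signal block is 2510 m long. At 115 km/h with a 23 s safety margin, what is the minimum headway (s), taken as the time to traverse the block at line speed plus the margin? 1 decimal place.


V = 115 / 3.6 = 31.9444 m/s
Block traversal time = 2510 / 31.9444 = 78.5739 s
Headway = 78.5739 + 23
Headway = 101.6 s

101.6


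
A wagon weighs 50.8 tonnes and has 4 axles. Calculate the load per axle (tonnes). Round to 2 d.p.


Load per axle = total weight / number of axles
Load = 50.8 / 4
Load = 12.70 tonnes

12.70


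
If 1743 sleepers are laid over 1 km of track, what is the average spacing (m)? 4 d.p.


Spacing = 1000 m / number of sleepers
Spacing = 1000 / 1743
Spacing = 0.5737 m

0.5737


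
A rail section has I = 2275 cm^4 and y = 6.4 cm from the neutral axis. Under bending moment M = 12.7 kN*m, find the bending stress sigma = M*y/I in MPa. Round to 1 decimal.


Convert units:
M = 12.7 kN*m = 12700000 N*mm
y = 6.4 cm = 64 mm
I = 2275 cm^4 = 22750000 mm^4
sigma = 12700000 * 64 / 22750000
sigma = 35.7 MPa

35.7


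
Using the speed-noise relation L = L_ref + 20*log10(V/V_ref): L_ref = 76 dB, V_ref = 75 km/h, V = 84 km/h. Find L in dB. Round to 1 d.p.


V/V_ref = 84 / 75 = 1.12
log10(1.12) = 0.049218
20 * 0.049218 = 0.9844
L = 76 + 0.9844 = 77.0 dB

77.0


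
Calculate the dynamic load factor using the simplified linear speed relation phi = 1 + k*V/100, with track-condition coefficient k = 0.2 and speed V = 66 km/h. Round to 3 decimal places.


phi = 1 + k * V / 100
phi = 1 + 0.2 * 66 / 100
phi = 1 + 0.132
phi = 1.132

1.132


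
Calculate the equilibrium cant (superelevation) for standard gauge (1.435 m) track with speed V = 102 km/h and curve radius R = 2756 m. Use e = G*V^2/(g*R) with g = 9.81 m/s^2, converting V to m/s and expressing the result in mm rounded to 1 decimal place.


Convert speed: V = 102 / 3.6 = 28.3333 m/s
Apply formula: e = 1.435 * 28.3333^2 / (9.81 * 2756)
e = 1.435 * 802.7778 / 27036.36
e = 0.042609 m = 42.6 mm

42.6


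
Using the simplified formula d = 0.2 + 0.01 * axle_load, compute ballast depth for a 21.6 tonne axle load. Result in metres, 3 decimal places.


d = 0.2 + 0.01 * 21.6
d = 0.2 + 0.216
d = 0.416 m

0.416


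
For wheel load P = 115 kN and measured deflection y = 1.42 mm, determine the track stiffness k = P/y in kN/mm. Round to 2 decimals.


Track stiffness k = P / y
k = 115 / 1.42
k = 80.99 kN/mm

80.99


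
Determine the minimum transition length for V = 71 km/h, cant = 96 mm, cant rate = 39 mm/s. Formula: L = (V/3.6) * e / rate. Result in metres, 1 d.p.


Convert speed: V = 71 / 3.6 = 19.7222 m/s
L = 19.7222 * 96 / 39
L = 1893.3333 / 39
L = 48.5 m

48.5


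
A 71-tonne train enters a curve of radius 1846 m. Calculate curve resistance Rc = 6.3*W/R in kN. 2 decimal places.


Rc = 6.3 * W / R
Rc = 6.3 * 71 / 1846
Rc = 447.3 / 1846
Rc = 0.24 kN

0.24


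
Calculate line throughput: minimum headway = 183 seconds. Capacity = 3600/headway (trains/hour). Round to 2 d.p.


Capacity = 3600 / headway
Capacity = 3600 / 183
Capacity = 19.67 trains/hour

19.67


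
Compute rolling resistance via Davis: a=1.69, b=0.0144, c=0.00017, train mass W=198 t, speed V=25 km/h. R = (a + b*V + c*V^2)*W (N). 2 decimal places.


b*V = 0.0144 * 25 = 0.36
c*V^2 = 0.00017 * 625 = 0.10625
R_per_t = 1.69 + 0.36 + 0.10625 = 2.15625 N/t
R_total = 2.15625 * 198 = 426.94 N

426.94


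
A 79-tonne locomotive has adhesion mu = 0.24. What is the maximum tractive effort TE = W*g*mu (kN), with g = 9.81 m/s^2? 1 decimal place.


TE_max = W * g * mu
TE_max = 79 * 9.81 * 0.24
TE_max = 774.99 * 0.24
TE_max = 186.0 kN

186.0


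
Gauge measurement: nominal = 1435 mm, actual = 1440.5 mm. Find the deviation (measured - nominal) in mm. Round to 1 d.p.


Deviation = measured - nominal
Deviation = 1440.5 - 1435
Deviation = 5.5 mm

5.5


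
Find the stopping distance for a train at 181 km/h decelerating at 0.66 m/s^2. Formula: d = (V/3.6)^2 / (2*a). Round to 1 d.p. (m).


Convert speed: V = 181 / 3.6 = 50.2778 m/s
V^2 = 2527.8549
d = 2527.8549 / (2 * 0.66)
d = 2527.8549 / 1.32
d = 1915.0 m

1915.0


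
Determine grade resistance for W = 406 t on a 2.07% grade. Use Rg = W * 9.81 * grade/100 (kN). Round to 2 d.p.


Rg = W * 9.81 * grade / 100
Rg = 406 * 9.81 * 2.07 / 100
Rg = 3982.86 * 0.0207
Rg = 82.45 kN

82.45


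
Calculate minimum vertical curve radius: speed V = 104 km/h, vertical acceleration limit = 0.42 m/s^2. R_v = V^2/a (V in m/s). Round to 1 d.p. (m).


Convert speed: V = 104 / 3.6 = 28.8889 m/s
V^2 = 834.5679 m^2/s^2
R_v = 834.5679 / 0.42
R_v = 1987.1 m

1987.1


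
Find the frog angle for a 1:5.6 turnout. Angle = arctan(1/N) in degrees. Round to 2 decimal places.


1/N = 1/5.6 = 0.178571
angle = arctan(0.178571) = 0.176709 rad
angle = 0.176709 * 180/pi = 10.12 degrees

10.12


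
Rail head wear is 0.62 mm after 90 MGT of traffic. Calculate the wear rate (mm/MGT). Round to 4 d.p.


Wear rate = total wear / cumulative tonnage
Rate = 0.62 / 90
Rate = 0.0069 mm/MGT

0.0069


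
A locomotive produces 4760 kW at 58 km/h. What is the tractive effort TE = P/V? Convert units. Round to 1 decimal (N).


Convert: P = 4760 kW = 4760000 W
V = 58 / 3.6 = 16.1111 m/s
TE = 4760000 / 16.1111
TE = 295448.3 N

295448.3


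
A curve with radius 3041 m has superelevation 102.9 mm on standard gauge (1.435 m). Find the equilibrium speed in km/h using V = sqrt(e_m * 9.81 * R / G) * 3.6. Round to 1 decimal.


Convert cant: e = 102.9 mm = 0.1029 m
V_ms = sqrt(0.1029 * 9.81 * 3041 / 1.435)
V_ms = sqrt(2139.187741) = 46.2514 m/s
V = 46.2514 * 3.6 = 166.5 km/h

166.5


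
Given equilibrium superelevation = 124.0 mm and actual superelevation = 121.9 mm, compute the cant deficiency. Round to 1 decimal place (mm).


Cant deficiency = equilibrium cant - actual cant
CD = 124.0 - 121.9
CD = 2.1 mm

2.1


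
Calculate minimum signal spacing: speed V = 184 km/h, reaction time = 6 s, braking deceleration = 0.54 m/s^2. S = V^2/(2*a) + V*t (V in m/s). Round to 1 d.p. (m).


V = 184 / 3.6 = 51.1111 m/s
Braking distance = 51.1111^2 / (2*0.54) = 2418.8386 m
Sighting distance = 51.1111 * 6 = 306.6667 m
S = 2418.8386 + 306.6667 = 2725.5 m

2725.5


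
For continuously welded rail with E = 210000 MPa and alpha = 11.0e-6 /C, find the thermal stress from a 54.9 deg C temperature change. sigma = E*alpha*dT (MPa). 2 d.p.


sigma = E * alpha * dT
sigma = 210000 * 11.0e-6 * 54.9
sigma = 2.31 * 54.9
sigma = 126.82 MPa

126.82


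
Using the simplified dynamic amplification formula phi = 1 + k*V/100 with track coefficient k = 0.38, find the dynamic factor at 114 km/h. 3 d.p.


phi = 1 + k * V / 100
phi = 1 + 0.38 * 114 / 100
phi = 1 + 0.4332
phi = 1.433

1.433


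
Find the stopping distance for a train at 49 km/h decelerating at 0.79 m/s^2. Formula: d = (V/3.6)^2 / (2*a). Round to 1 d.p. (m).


Convert speed: V = 49 / 3.6 = 13.6111 m/s
V^2 = 185.2623
d = 185.2623 / (2 * 0.79)
d = 185.2623 / 1.58
d = 117.3 m

117.3


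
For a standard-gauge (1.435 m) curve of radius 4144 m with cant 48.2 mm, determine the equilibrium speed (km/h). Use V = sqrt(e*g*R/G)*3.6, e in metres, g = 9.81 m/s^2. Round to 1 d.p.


Convert cant: e = 48.2 mm = 0.0482 m
V_ms = sqrt(0.0482 * 9.81 * 4144 / 1.435)
V_ms = sqrt(1365.475434) = 36.9523 m/s
V = 36.9523 * 3.6 = 133.0 km/h

133.0


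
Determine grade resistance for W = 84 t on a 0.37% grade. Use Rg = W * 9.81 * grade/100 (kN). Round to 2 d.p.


Rg = W * 9.81 * grade / 100
Rg = 84 * 9.81 * 0.37 / 100
Rg = 824.04 * 0.0037
Rg = 3.05 kN

3.05


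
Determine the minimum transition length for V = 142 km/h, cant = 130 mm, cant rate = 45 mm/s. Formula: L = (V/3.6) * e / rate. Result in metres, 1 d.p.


Convert speed: V = 142 / 3.6 = 39.4444 m/s
L = 39.4444 * 130 / 45
L = 5127.7778 / 45
L = 114.0 m

114.0


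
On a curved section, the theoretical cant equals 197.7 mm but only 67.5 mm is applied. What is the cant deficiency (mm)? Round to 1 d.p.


Cant deficiency = equilibrium cant - actual cant
CD = 197.7 - 67.5
CD = 130.2 mm

130.2


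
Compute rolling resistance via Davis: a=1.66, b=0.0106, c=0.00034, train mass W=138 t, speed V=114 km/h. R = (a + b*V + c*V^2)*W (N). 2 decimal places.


b*V = 0.0106 * 114 = 1.2084
c*V^2 = 0.00034 * 12996 = 4.41864
R_per_t = 1.66 + 1.2084 + 4.41864 = 7.28704 N/t
R_total = 7.28704 * 138 = 1005.61 N

1005.61


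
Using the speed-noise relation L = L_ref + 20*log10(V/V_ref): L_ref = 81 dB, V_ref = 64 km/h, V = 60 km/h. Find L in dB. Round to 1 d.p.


V/V_ref = 60 / 64 = 0.9375
log10(0.9375) = -0.028029
20 * -0.028029 = -0.5606
L = 81 + -0.5606 = 80.4 dB

80.4


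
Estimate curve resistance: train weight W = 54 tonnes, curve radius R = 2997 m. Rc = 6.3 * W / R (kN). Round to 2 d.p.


Rc = 6.3 * W / R
Rc = 6.3 * 54 / 2997
Rc = 340.2 / 2997
Rc = 0.11 kN

0.11


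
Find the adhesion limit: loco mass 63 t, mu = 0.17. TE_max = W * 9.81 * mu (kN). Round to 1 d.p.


TE_max = W * g * mu
TE_max = 63 * 9.81 * 0.17
TE_max = 618.03 * 0.17
TE_max = 105.1 kN

105.1


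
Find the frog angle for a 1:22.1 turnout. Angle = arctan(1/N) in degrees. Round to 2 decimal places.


1/N = 1/22.1 = 0.045249
angle = arctan(0.045249) = 0.045218 rad
angle = 0.045218 * 180/pi = 2.59 degrees

2.59


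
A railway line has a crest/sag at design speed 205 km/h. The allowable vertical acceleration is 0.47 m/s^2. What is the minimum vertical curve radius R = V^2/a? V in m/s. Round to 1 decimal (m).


Convert speed: V = 205 / 3.6 = 56.9444 m/s
V^2 = 3242.6698 m^2/s^2
R_v = 3242.6698 / 0.47
R_v = 6899.3 m

6899.3


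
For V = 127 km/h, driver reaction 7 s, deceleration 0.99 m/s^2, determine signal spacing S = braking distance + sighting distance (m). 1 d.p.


V = 127 / 3.6 = 35.2778 m/s
Braking distance = 35.2778^2 / (2*0.99) = 628.5463 m
Sighting distance = 35.2778 * 7 = 246.9444 m
S = 628.5463 + 246.9444 = 875.5 m

875.5


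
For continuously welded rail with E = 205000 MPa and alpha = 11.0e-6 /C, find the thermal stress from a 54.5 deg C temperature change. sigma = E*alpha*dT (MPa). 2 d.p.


sigma = E * alpha * dT
sigma = 205000 * 11.0e-6 * 54.5
sigma = 2.255 * 54.5
sigma = 122.90 MPa

122.90


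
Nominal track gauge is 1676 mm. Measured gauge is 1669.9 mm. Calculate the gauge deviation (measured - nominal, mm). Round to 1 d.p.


Deviation = measured - nominal
Deviation = 1669.9 - 1676
Deviation = -6.1 mm

-6.1


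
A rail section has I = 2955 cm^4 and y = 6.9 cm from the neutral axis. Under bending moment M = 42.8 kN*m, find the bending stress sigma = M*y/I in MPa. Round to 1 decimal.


Convert units:
M = 42.8 kN*m = 42800000 N*mm
y = 6.9 cm = 69 mm
I = 2955 cm^4 = 29550000 mm^4
sigma = 42800000 * 69 / 29550000
sigma = 99.9 MPa

99.9


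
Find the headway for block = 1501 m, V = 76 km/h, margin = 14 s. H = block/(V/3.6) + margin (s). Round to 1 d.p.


V = 76 / 3.6 = 21.1111 m/s
Block traversal time = 1501 / 21.1111 = 71.1 s
Headway = 71.1 + 14
Headway = 85.1 s

85.1


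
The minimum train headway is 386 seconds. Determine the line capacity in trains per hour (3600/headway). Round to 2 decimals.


Capacity = 3600 / headway
Capacity = 3600 / 386
Capacity = 9.33 trains/hour

9.33


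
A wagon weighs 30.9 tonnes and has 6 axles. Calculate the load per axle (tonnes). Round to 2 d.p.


Load per axle = total weight / number of axles
Load = 30.9 / 6
Load = 5.15 tonnes

5.15


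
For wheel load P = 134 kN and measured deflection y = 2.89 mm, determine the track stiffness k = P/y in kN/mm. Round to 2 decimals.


Track stiffness k = P / y
k = 134 / 2.89
k = 46.37 kN/mm

46.37


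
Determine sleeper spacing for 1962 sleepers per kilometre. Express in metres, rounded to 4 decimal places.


Spacing = 1000 m / number of sleepers
Spacing = 1000 / 1962
Spacing = 0.5097 m

0.5097


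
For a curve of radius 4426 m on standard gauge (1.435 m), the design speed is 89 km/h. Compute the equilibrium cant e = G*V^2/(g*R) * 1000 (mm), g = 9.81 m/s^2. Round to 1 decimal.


Convert speed: V = 89 / 3.6 = 24.7222 m/s
Apply formula: e = 1.435 * 24.7222^2 / (9.81 * 4426)
e = 1.435 * 611.1883 / 43419.06
e = 0.0202 m = 20.2 mm

20.2


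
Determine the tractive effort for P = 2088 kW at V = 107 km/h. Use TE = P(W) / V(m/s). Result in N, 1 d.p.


Convert: P = 2088 kW = 2088000 W
V = 107 / 3.6 = 29.7222 m/s
TE = 2088000 / 29.7222
TE = 70250.5 N

70250.5


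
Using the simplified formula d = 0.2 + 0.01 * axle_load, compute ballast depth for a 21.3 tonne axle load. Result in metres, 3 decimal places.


d = 0.2 + 0.01 * 21.3
d = 0.2 + 0.213
d = 0.413 m

0.413


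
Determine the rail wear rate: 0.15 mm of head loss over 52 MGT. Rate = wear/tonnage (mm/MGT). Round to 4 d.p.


Wear rate = total wear / cumulative tonnage
Rate = 0.15 / 52
Rate = 0.0029 mm/MGT

0.0029


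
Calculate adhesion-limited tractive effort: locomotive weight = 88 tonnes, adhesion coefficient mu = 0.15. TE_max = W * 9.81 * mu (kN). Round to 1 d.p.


TE_max = W * g * mu
TE_max = 88 * 9.81 * 0.15
TE_max = 863.28 * 0.15
TE_max = 129.5 kN

129.5


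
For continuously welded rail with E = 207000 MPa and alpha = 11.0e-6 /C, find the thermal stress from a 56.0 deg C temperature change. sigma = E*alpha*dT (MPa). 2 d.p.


sigma = E * alpha * dT
sigma = 207000 * 11.0e-6 * 56.0
sigma = 2.277 * 56.0
sigma = 127.51 MPa

127.51


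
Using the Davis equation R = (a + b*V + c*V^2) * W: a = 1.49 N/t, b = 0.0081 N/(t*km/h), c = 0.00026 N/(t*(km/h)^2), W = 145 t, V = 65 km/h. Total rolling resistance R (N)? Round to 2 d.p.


b*V = 0.0081 * 65 = 0.5265
c*V^2 = 0.00026 * 4225 = 1.0985
R_per_t = 1.49 + 0.5265 + 1.0985 = 3.115 N/t
R_total = 3.115 * 145 = 451.68 N

451.68


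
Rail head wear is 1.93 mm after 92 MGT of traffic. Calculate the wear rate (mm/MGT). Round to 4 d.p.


Wear rate = total wear / cumulative tonnage
Rate = 1.93 / 92
Rate = 0.0210 mm/MGT

0.0210


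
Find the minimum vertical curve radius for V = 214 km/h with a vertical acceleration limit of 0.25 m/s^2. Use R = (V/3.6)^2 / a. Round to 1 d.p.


Convert speed: V = 214 / 3.6 = 59.4444 m/s
V^2 = 3533.642 m^2/s^2
R_v = 3533.642 / 0.25
R_v = 14134.6 m

14134.6


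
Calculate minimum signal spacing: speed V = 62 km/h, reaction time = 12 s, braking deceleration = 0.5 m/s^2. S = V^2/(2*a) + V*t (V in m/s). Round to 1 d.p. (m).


V = 62 / 3.6 = 17.2222 m/s
Braking distance = 17.2222^2 / (2*0.5) = 296.6049 m
Sighting distance = 17.2222 * 12 = 206.6667 m
S = 296.6049 + 206.6667 = 503.3 m

503.3


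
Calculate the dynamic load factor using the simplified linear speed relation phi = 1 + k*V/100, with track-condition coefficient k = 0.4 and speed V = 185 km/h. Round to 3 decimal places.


phi = 1 + k * V / 100
phi = 1 + 0.4 * 185 / 100
phi = 1 + 0.74
phi = 1.740

1.740


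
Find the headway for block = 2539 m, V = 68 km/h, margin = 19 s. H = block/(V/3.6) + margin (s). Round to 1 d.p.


V = 68 / 3.6 = 18.8889 m/s
Block traversal time = 2539 / 18.8889 = 134.4176 s
Headway = 134.4176 + 19
Headway = 153.4 s

153.4


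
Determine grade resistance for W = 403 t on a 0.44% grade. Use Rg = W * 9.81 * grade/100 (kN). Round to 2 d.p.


Rg = W * 9.81 * grade / 100
Rg = 403 * 9.81 * 0.44 / 100
Rg = 3953.43 * 0.0044
Rg = 17.40 kN

17.40


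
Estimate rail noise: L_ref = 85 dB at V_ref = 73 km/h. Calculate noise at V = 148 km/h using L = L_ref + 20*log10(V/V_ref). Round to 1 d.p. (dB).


V/V_ref = 148 / 73 = 2.027397
log10(2.027397) = 0.306939
20 * 0.306939 = 6.1388
L = 85 + 6.1388 = 91.1 dB

91.1


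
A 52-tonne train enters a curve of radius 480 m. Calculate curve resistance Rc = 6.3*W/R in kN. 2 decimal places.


Rc = 6.3 * W / R
Rc = 6.3 * 52 / 480
Rc = 327.6 / 480
Rc = 0.68 kN

0.68
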